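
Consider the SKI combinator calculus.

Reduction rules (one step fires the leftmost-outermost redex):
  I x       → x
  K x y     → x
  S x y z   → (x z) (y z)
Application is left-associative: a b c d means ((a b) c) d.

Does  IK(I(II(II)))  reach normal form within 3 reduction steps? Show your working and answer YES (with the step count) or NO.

  start: IK(I(II(II)))
  →1  K(I(II(II)))
  →2  K(II(II))
  →3  K(I(II))

Answer: NO — after 3 steps the term is K(I(II)), not yet normal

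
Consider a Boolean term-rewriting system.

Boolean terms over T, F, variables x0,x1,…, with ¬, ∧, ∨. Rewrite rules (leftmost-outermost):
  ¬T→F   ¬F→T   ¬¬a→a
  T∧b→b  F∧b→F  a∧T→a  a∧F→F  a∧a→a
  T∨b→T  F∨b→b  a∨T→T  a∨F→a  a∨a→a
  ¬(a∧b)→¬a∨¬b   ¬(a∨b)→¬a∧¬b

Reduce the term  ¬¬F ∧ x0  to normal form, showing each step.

  start: ¬¬F ∧ x0
  step 1: F ∧ x0
  step 2: F

Answer: normal form = F  (in 2 steps)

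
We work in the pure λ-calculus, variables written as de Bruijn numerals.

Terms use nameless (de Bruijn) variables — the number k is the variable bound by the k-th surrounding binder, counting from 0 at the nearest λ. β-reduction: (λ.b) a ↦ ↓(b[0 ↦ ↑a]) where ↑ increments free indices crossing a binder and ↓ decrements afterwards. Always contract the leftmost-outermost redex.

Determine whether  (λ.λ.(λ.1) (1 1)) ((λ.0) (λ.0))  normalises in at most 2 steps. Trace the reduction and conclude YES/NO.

  start: (λ.λ.(λ.1) (1 1)) ((λ.0) (λ.0))
  →1  λ.(λ.1) ((λ.0) (λ.0) ((λ.0) (λ.0)))
  →2  λ.0

Answer: YES — reaches normal form λ.0 in 2 ≤ 2 steps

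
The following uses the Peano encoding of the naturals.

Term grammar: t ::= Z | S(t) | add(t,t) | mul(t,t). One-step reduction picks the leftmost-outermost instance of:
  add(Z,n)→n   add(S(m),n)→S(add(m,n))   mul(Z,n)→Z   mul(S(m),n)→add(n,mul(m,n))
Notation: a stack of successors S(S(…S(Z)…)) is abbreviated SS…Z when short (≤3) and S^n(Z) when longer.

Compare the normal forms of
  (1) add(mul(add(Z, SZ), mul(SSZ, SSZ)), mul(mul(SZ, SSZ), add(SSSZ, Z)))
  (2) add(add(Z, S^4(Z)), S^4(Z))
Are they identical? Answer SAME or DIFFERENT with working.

Answer: DIFFERENT — A ⇓ S^10(Z), B ⇓ S^8(Z)

Working:
Term A:
  start: add(mul(add(Z, SZ), mul(SSZ, SSZ)), mul(mul(SZ, SSZ), add(SSSZ, Z)))
  [1] add(mul(SZ, mul(SSZ, SSZ)), mul(mul(SZ, SSZ), add(SSSZ, Z)))
  [2] add(add(mul(SSZ, SSZ), mul(Z, mul(SSZ, SSZ))), mul(mul(SZ, SSZ), add(SSSZ, Z)))
  [3] add(add(add(SSZ, mul(SZ, SSZ)), mul(Z, mul(SSZ, SSZ))), mul(mul(SZ, SSZ), add(SSSZ, Z)))
  [4] add(add(S(add(SZ, mul(SZ, SSZ))), mul(Z, mul(SSZ, SSZ))), mul(mul(SZ, SSZ), add(SSSZ, Z)))
  [5] add(S(add(add(SZ, mul(SZ, SSZ)), mul(Z, mul(SSZ, SSZ)))), mul(mul(SZ, SSZ), add(SSSZ, Z)))
  [6] S(add(add(add(SZ, mul(SZ, SSZ)), mul(Z, mul(SSZ, SSZ))), mul(mul(SZ, SSZ), add(SSSZ, Z))))
  [7] S(add(add(S(add(Z, mul(SZ, SSZ))), mul(Z, mul(SSZ, SSZ))), mul(mul(SZ, SSZ), add(SSSZ, Z))))
  [8] S(add(S(add(add(Z, mul(SZ, SSZ)), mul(Z, mul(SSZ, SSZ)))), mul(mul(SZ, SSZ), add(SSSZ, Z))))
  [9] S(S(add(add(add(Z, mul(SZ, SSZ)), mul(Z, mul(SSZ, SSZ))), mul(mul(SZ, SSZ), add(SSSZ, Z)))))
  [10] S(S(add(add(mul(SZ, SSZ), mul(Z, mul(SSZ, SSZ))), mul(mul(SZ, SSZ), add(SSSZ, Z)))))
  [11] S(S(add(add(add(SSZ, mul(Z, SSZ)), mul(Z, mul(SSZ, SSZ))), mul(mul(SZ, SSZ), add(SSSZ, Z)))))
  [12] S(S(add(add(S(add(SZ, mul(Z, SSZ))), mul(Z, mul(SSZ, SSZ))), mul(mul(SZ, SSZ), add(SSSZ, Z)))))
  [13] S(S(add(S(add(add(SZ, mul(Z, SSZ)), mul(Z, mul(SSZ, SSZ)))), mul(mul(SZ, SSZ), add(SSSZ, Z)))))
  [14] S(S(S(add(add(add(SZ, mul(Z, SSZ)), mul(Z, mul(SSZ, SSZ))), mul(mul(SZ, SSZ), add(SSSZ, Z))))))
  [15] S(S(S(add(add(S(add(Z, mul(Z, SSZ))), mul(Z, mul(SSZ, SSZ))), mul(mul(SZ, SSZ), add(SSSZ, Z))))))
  [16] S(S(S(add(S(add(add(Z, mul(Z, SSZ)), mul(Z, mul(SSZ, SSZ)))), mul(mul(SZ, SSZ), add(SSSZ, Z))))))
  [17] S(S(S(S(add(add(add(Z, mul(Z, SSZ)), mul(Z, mul(SSZ, SSZ))), mul(mul(SZ, SSZ), add(SSSZ, Z)))))))
  [18] S(S(S(S(add(add(mul(Z, SSZ), mul(Z, mul(SSZ, SSZ))), mul(mul(SZ, SSZ), add(SSSZ, Z)))))))
  [19] S(S(S(S(add(add(Z, mul(Z, mul(SSZ, SSZ))), mul(mul(SZ, SSZ), add(SSSZ, Z)))))))
  [20] S(S(S(S(add(mul(Z, mul(SSZ, SSZ)), mul(mul(SZ, SSZ), add(SSSZ, Z)))))))
  [21] S(S(S(S(add(Z, mul(mul(SZ, SSZ), add(SSSZ, Z)))))))
  [22] S(S(S(S(mul(mul(SZ, SSZ), add(SSSZ, Z))))))
  [23] S(S(S(S(mul(add(SSZ, mul(Z, SSZ)), add(SSSZ, Z))))))
  [24] S(S(S(S(mul(S(add(SZ, mul(Z, SSZ))), add(SSSZ, Z))))))
  [25] S(S(S(S(add(add(SSSZ, Z), mul(add(SZ, mul(Z, SSZ)), add(SSSZ, Z)))))))
  [26] S(S(S(S(add(S(add(SSZ, Z)), mul(add(SZ, mul(Z, SSZ)), add(SSSZ, Z)))))))
  [27] S(S(S(S(S(add(add(SSZ, Z), mul(add(SZ, mul(Z, SSZ)), add(SSSZ, Z))))))))
  [28] S(S(S(S(S(add(S(add(SZ, Z)), mul(add(SZ, mul(Z, SSZ)), add(SSSZ, Z))))))))
  [29] S(S(S(S(S(S(add(add(SZ, Z), mul(add(SZ, mul(Z, SSZ)), add(SSSZ, Z)))))))))
  [30] S(S(S(S(S(S(add(S(add(Z, Z)), mul(add(SZ, mul(Z, SSZ)), add(SSSZ, Z)))))))))
  [31] S(S(S(S(S(S(S(add(add(Z, Z), mul(add(SZ, mul(Z, SSZ)), add(SSSZ, Z))))))))))
  [32] S(S(S(S(S(S(S(add(Z, mul(add(SZ, mul(Z, SSZ)), add(SSSZ, Z))))))))))
  [33] S(S(S(S(S(S(S(mul(add(SZ, mul(Z, SSZ)), add(SSSZ, Z)))))))))
  [34] S(S(S(S(S(S(S(mul(S(add(Z, mul(Z, SSZ))), add(SSSZ, Z)))))))))
  [35] S(S(S(S(S(S(S(add(add(SSSZ, Z), mul(add(Z, mul(Z, SSZ)), add(SSSZ, Z))))))))))
  [36] S(S(S(S(S(S(S(add(S(add(SSZ, Z)), mul(add(Z, mul(Z, SSZ)), add(SSSZ, Z))))))))))
  [37] S(S(S(S(S(S(S(S(add(add(SSZ, Z), mul(add(Z, mul(Z, SSZ)), add(SSSZ, Z)))))))))))
  [38] S(S(S(S(S(S(S(S(add(S(add(SZ, Z)), mul(add(Z, mul(Z, SSZ)), add(SSSZ, Z)))))))))))
  [39] S(S(S(S(S(S(S(S(S(add(add(SZ, Z), mul(add(Z, mul(Z, SSZ)), add(SSSZ, Z))))))))))))
  [40] S(S(S(S(S(S(S(S(S(add(S(add(Z, Z)), mul(add(Z, mul(Z, SSZ)), add(SSSZ, Z))))))))))))
  [41] S(S(S(S(S(S(S(S(S(S(add(add(Z, Z), mul(add(Z, mul(Z, SSZ)), add(SSSZ, Z)))))))))))))
  [42] S(S(S(S(S(S(S(S(S(S(add(Z, mul(add(Z, mul(Z, SSZ)), add(SSSZ, Z)))))))))))))
  [43] S(S(S(S(S(S(S(S(S(S(mul(add(Z, mul(Z, SSZ)), add(SSSZ, Z))))))))))))
  [44] S(S(S(S(S(S(S(S(S(S(mul(mul(Z, SSZ), add(SSSZ, Z))))))))))))
  [45] S(S(S(S(S(S(S(S(S(S(mul(Z, add(SSSZ, Z))))))))))))
  [46] S^10(Z)

Term B:
  start: add(add(Z, S^4(Z)), S^4(Z))
  [1] add(S^4(Z), S^4(Z))
  [2] S(add(SSSZ, S^4(Z)))
  [3] S(S(add(SSZ, S^4(Z))))
  [4] S(S(S(add(SZ, S^4(Z)))))
  [5] S(S(S(S(add(Z, S^4(Z))))))
  [6] S^8(Z)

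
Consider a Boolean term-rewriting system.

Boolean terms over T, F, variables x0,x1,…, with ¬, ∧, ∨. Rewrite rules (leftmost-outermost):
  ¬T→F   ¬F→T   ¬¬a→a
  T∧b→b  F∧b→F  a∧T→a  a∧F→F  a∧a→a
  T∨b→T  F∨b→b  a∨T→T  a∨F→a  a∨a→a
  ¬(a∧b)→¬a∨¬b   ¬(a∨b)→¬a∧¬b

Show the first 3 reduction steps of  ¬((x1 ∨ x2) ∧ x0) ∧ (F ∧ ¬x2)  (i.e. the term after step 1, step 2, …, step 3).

Answer: after 3 steps: ((¬x1 ∧ ¬x2) ∨ ¬x0) ∧ F

Reduction:
  start: ¬((x1 ∨ x2) ∧ x0) ∧ (F ∧ ¬x2)
  [1] (¬(x1 ∨ x2) ∨ ¬x0) ∧ (F ∧ ¬x2)
  [2] ((¬x1 ∧ ¬x2) ∨ ¬x0) ∧ (F ∧ ¬x2)
  [3] ((¬x1 ∧ ¬x2) ∨ ¬x0) ∧ F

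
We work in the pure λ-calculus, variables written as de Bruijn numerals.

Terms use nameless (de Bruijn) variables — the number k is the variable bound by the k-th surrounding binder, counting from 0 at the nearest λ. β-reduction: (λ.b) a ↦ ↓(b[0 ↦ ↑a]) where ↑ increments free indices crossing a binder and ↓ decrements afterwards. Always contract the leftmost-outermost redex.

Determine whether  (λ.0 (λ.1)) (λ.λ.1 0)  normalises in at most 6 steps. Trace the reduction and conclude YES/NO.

  start: (λ.0 (λ.1)) (λ.λ.1 0)
  step 1: (λ.λ.1 0) (λ.λ.λ.1 0)
  step 2: λ.(λ.λ.λ.1 0) 0
  step 3: λ.λ.λ.1 0

Answer: YES — reaches normal form λ.λ.λ.1 0 in 3 ≤ 6 steps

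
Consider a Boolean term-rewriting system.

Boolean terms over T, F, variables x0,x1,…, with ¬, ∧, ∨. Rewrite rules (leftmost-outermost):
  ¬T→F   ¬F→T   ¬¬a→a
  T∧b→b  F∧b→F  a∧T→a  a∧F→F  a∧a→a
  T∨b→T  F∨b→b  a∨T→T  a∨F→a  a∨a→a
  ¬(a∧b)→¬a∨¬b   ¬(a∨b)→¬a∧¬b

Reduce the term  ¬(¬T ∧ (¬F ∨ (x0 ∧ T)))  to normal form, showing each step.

Answer: normal form = T  (in 3 steps)

Reduction:
  start: ¬(¬T ∧ (¬F ∨ (x0 ∧ T)))
  →1  ¬¬T ∨ ¬(¬F ∨ (x0 ∧ T))
  →2  T ∨ ¬(¬F ∨ (x0 ∧ T))
  →3  T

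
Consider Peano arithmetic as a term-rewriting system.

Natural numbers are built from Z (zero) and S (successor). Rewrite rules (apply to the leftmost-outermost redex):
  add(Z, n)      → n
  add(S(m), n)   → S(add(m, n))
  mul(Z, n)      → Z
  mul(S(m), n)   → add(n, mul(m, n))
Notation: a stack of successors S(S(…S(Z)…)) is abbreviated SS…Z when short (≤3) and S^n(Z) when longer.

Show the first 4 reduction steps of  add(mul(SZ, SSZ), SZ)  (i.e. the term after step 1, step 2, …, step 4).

Answer: after 4 steps: S(add(S(add(Z, mul(Z, SSZ))), SZ))

Reduction:
  start: add(mul(SZ, SSZ), SZ)
  →1  add(add(SSZ, mul(Z, SSZ)), SZ)
  →2  add(S(add(SZ, mul(Z, SSZ))), SZ)
  →3  S(add(add(SZ, mul(Z, SSZ)), SZ))
  →4  S(add(S(add(Z, mul(Z, SSZ))), SZ))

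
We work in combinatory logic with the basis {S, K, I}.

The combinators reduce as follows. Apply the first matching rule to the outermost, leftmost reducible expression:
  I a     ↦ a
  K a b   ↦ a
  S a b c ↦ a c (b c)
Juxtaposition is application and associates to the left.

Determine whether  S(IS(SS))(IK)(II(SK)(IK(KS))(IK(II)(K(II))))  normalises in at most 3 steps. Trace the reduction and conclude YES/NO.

  start: S(IS(SS))(IK)(II(SK)(IK(KS))(IK(II)(K(II))))
  [1] IS(SS)(II(SK)(IK(KS))(IK(II)(K(II))))(IK(II(SK)(IK(KS))(IK(II)(K(II)))))
  [2] S(SS)(II(SK)(IK(KS))(IK(II)(K(II))))(IK(II(SK)(IK(KS))(IK(II)(K(II)))))
  [3] SS(IK(II(SK)(IK(KS))(IK(II)(K(II)))))(II(SK)(IK(KS))(IK(II)(K(II)))(IK(II(SK)(IK(KS))(IK(II)(K(II))))))

Answer: NO — after 3 steps the term is SS(IK(II(SK)(IK(KS))(IK(II)(K(II)))))(II(SK)(IK(KS))(IK(II)(K(II)))(IK(II(SK)(IK(KS))(IK(II)(K(II)))))), not yet normal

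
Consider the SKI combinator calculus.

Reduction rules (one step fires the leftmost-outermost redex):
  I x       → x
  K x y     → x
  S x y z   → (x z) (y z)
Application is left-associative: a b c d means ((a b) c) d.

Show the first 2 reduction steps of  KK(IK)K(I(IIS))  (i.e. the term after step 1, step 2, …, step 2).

  start: KK(IK)K(I(IIS))
  [1] KK(I(IIS))
  [2] K

Answer: after 2 steps: K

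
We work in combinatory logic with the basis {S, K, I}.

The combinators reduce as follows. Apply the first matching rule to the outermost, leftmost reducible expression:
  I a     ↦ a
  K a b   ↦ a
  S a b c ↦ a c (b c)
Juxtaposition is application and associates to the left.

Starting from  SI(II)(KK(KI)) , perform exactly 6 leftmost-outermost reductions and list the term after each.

  start: SI(II)(KK(KI))
  [1] I(KK(KI))(II(KK(KI)))
  [2] KK(KI)(II(KK(KI)))
  [3] K(II(KK(KI)))
  [4] K(I(KK(KI)))
  [5] K(KK(KI))
  [6] KK

Answer: after 6 steps: KK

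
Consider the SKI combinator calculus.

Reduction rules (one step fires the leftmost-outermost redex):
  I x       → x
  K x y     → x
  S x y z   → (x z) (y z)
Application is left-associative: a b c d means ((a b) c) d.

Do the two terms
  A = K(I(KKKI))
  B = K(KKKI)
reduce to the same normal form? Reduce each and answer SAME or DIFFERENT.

Term A:
  start: K(I(KKKI))
  →1  K(KKKI)
  →2  K(KI)

Term B:
  start: K(KKKI)
  →1  K(KI)

Answer: SAME — A ⇓ K(KI), B ⇓ K(KI)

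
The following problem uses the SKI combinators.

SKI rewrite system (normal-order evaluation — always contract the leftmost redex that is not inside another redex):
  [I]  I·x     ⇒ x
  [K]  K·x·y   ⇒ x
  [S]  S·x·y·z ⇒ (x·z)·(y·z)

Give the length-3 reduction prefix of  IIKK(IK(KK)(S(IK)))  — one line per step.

Answer: after 3 steps: K

Derivation:
  start: IIKK(IK(KK)(S(IK)))
  [1] IKK(IK(KK)(S(IK)))
  [2] KK(IK(KK)(S(IK)))
  [3] K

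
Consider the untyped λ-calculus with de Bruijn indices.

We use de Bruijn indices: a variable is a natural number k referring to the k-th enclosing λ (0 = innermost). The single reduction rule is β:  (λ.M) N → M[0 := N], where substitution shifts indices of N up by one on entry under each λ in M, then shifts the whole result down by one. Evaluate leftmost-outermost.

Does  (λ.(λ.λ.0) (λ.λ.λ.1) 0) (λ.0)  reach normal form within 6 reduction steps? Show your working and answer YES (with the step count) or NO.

  start: (λ.(λ.λ.0) (λ.λ.λ.1) 0) (λ.0)
  →1  (λ.λ.0) (λ.λ.λ.1) (λ.0)
  →2  (λ.0) (λ.0)
  →3  λ.0

Answer: YES — reaches normal form λ.0 in 3 ≤ 6 steps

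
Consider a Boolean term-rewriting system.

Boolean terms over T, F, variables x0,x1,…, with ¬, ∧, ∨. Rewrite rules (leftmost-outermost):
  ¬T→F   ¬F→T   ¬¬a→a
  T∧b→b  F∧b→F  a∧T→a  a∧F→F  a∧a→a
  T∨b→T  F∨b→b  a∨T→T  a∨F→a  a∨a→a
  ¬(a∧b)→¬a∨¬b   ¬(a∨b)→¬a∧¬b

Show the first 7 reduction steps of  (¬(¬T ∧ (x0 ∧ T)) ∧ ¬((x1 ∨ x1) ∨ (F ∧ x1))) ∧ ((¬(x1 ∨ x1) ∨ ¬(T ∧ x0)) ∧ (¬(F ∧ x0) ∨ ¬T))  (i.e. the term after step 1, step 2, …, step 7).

  start: (¬(¬T ∧ (x0 ∧ T)) ∧ ¬((x1 ∨ x1) ∨ (F ∧ x1))) ∧ ((¬(x1 ∨ x1) ∨ ¬(T ∧ x0)) ∧ (¬(F ∧ x0) ∨ ¬T))
  →1  ((¬¬T ∨ ¬(x0 ∧ T)) ∧ ¬((x1 ∨ x1) ∨ (F ∧ x1))) ∧ ((¬(x1 ∨ x1) ∨ ¬(T ∧ x0)) ∧ (¬(F ∧ x0) ∨ ¬T))
  →2  ((T ∨ ¬(x0 ∧ T)) ∧ ¬((x1 ∨ x1) ∨ (F ∧ x1))) ∧ ((¬(x1 ∨ x1) ∨ ¬(T ∧ x0)) ∧ (¬(F ∧ x0) ∨ ¬T))
  →3  (T ∧ ¬((x1 ∨ x1) ∨ (F ∧ x1))) ∧ ((¬(x1 ∨ x1) ∨ ¬(T ∧ x0)) ∧ (¬(F ∧ x0) ∨ ¬T))
  →4  ¬((x1 ∨ x1) ∨ (F ∧ x1)) ∧ ((¬(x1 ∨ x1) ∨ ¬(T ∧ x0)) ∧ (¬(F ∧ x0) ∨ ¬T))
  →5  (¬(x1 ∨ x1) ∧ ¬(F ∧ x1)) ∧ ((¬(x1 ∨ x1) ∨ ¬(T ∧ x0)) ∧ (¬(F ∧ x0) ∨ ¬T))
  →6  ((¬x1 ∧ ¬x1) ∧ ¬(F ∧ x1)) ∧ ((¬(x1 ∨ x1) ∨ ¬(T ∧ x0)) ∧ (¬(F ∧ x0) ∨ ¬T))
  →7  (¬x1 ∧ ¬(F ∧ x1)) ∧ ((¬(x1 ∨ x1) ∨ ¬(T ∧ x0)) ∧ (¬(F ∧ x0) ∨ ¬T))

Answer: after 7 steps: (¬x1 ∧ ¬(F ∧ x1)) ∧ ((¬(x1 ∨ x1) ∨ ¬(T ∧ x0)) ∧ (¬(F ∧ x0) ∨ ¬T))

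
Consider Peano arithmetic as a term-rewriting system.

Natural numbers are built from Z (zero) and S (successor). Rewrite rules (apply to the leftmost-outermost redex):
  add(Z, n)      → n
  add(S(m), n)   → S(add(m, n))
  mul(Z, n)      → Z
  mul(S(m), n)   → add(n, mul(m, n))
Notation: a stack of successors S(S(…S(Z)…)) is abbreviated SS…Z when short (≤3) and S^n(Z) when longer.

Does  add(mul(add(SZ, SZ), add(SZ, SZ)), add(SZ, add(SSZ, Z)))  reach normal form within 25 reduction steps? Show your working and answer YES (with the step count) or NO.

Answer: YES — reaches normal form S^7(Z) in 25 ≤ 25 steps

Derivation:
  start: add(mul(add(SZ, SZ), add(SZ, SZ)), add(SZ, add(SSZ, Z)))
  [1] add(mul(S(add(Z, SZ)), add(SZ, SZ)), add(SZ, add(SSZ, Z)))
  [2] add(add(add(SZ, SZ), mul(add(Z, SZ), add(SZ, SZ))), add(SZ, add(SSZ, Z)))
  [3] add(add(S(add(Z, SZ)), mul(add(Z, SZ), add(SZ, SZ))), add(SZ, add(SSZ, Z)))
  [4] add(S(add(add(Z, SZ), mul(add(Z, SZ), add(SZ, SZ)))), add(SZ, add(SSZ, Z)))
  [5] S(add(add(add(Z, SZ), mul(add(Z, SZ), add(SZ, SZ))), add(SZ, add(SSZ, Z))))
  [6] S(add(add(SZ, mul(add(Z, SZ), add(SZ, SZ))), add(SZ, add(SSZ, Z))))
  [7] S(add(S(add(Z, mul(add(Z, SZ), add(SZ, SZ)))), add(SZ, add(SSZ, Z))))
  [8] S(S(add(add(Z, mul(add(Z, SZ), add(SZ, SZ))), add(SZ, add(SSZ, Z)))))
  [9] S(S(add(mul(add(Z, SZ), add(SZ, SZ)), add(SZ, add(SSZ, Z)))))
  [10] S(S(add(mul(SZ, add(SZ, SZ)), add(SZ, add(SSZ, Z)))))
  [11] S(S(add(add(add(SZ, SZ), mul(Z, add(SZ, SZ))), add(SZ, add(SSZ, Z)))))
  [12] S(S(add(add(S(add(Z, SZ)), mul(Z, add(SZ, SZ))), add(SZ, add(SSZ, Z)))))
  [13] S(S(add(S(add(add(Z, SZ), mul(Z, add(SZ, SZ)))), add(SZ, add(SSZ, Z)))))
  [14] S(S(S(add(add(add(Z, SZ), mul(Z, add(SZ, SZ))), add(SZ, add(SSZ, Z))))))
  [15] S(S(S(add(add(SZ, mul(Z, add(SZ, SZ))), add(SZ, add(SSZ, Z))))))
  [16] S(S(S(add(S(add(Z, mul(Z, add(SZ, SZ)))), add(SZ, add(SSZ, Z))))))
  [17] S(S(S(S(add(add(Z, mul(Z, add(SZ, SZ))), add(SZ, add(SSZ, Z)))))))
  [18] S(S(S(S(add(mul(Z, add(SZ, SZ)), add(SZ, add(SSZ, Z)))))))
  [19] S(S(S(S(add(Z, add(SZ, add(SSZ, Z)))))))
  [20] S(S(S(S(add(SZ, add(SSZ, Z))))))
  [21] S(S(S(S(S(add(Z, add(SSZ, Z)))))))
  [22] S(S(S(S(S(add(SSZ, Z))))))
  [23] S(S(S(S(S(S(add(SZ, Z)))))))
  [24] S(S(S(S(S(S(S(add(Z, Z))))))))
  [25] S^7(Z)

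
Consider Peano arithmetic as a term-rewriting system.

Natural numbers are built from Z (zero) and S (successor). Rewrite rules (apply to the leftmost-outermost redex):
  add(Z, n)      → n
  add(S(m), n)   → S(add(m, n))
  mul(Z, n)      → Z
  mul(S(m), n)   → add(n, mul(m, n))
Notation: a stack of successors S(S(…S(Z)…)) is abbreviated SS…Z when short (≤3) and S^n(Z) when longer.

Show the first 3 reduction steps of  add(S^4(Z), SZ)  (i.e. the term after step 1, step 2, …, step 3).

  start: add(S^4(Z), SZ)
  step 1: S(add(SSSZ, SZ))
  step 2: S(S(add(SSZ, SZ)))
  step 3: S(S(S(add(SZ, SZ))))

Answer: after 3 steps: S(S(S(add(SZ, SZ))))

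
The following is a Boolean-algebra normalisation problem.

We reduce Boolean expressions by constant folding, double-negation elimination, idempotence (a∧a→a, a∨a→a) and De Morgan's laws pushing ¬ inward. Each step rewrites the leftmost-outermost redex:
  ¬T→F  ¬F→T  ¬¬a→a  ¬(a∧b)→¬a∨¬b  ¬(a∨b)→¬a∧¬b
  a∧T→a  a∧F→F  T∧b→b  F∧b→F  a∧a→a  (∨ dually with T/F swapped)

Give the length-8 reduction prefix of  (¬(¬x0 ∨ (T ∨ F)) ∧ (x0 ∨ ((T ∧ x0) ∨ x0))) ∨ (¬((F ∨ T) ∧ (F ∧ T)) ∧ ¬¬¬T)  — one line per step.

  start: (¬(¬x0 ∨ (T ∨ F)) ∧ (x0 ∨ ((T ∧ x0) ∨ x0))) ∨ (¬((F ∨ T) ∧ (F ∧ T)) ∧ ¬¬¬T)
  step 1: ((¬¬x0 ∧ ¬(T ∨ F)) ∧ (x0 ∨ ((T ∧ x0) ∨ x0))) ∨ (¬((F ∨ T) ∧ (F ∧ T)) ∧ ¬¬¬T)
  step 2: ((x0 ∧ ¬(T ∨ F)) ∧ (x0 ∨ ((T ∧ x0) ∨ x0))) ∨ (¬((F ∨ T) ∧ (F ∧ T)) ∧ ¬¬¬T)
  step 3: ((x0 ∧ (¬T ∧ ¬F)) ∧ (x0 ∨ ((T ∧ x0) ∨ x0))) ∨ (¬((F ∨ T) ∧ (F ∧ T)) ∧ ¬¬¬T)
  step 4: ((x0 ∧ (F ∧ ¬F)) ∧ (x0 ∨ ((T ∧ x0) ∨ x0))) ∨ (¬((F ∨ T) ∧ (F ∧ T)) ∧ ¬¬¬T)
  step 5: ((x0 ∧ F) ∧ (x0 ∨ ((T ∧ x0) ∨ x0))) ∨ (¬((F ∨ T) ∧ (F ∧ T)) ∧ ¬¬¬T)
  step 6: (F ∧ (x0 ∨ ((T ∧ x0) ∨ x0))) ∨ (¬((F ∨ T) ∧ (F ∧ T)) ∧ ¬¬¬T)
  step 7: F ∨ (¬((F ∨ T) ∧ (F ∧ T)) ∧ ¬¬¬T)
  step 8: ¬((F ∨ T) ∧ (F ∧ T)) ∧ ¬¬¬T

Answer: after 8 steps: ¬((F ∨ T) ∧ (F ∧ T)) ∧ ¬¬¬T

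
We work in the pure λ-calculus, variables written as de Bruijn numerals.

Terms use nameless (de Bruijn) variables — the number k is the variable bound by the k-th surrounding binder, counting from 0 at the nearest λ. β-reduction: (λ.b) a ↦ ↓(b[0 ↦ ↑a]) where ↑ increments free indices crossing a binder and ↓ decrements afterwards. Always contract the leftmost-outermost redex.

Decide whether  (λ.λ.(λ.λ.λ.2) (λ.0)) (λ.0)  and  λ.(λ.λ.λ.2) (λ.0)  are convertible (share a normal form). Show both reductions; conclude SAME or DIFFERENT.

Term A:
  start: (λ.λ.(λ.λ.λ.2) (λ.0)) (λ.0)
  →1  λ.(λ.λ.λ.2) (λ.0)
  →2  λ.λ.λ.λ.0

Term B:
  start: λ.(λ.λ.λ.2) (λ.0)
  →1  λ.λ.λ.λ.0

Answer: SAME — A ⇓ λ.λ.λ.λ.0, B ⇓ λ.λ.λ.λ.0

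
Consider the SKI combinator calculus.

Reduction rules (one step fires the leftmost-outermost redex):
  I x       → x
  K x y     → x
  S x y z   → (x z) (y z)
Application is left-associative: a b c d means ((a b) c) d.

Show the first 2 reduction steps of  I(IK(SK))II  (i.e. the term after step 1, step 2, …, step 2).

Answer: after 2 steps: K(SK)II

Working:
  start: I(IK(SK))II
  step 1: IK(SK)II
  step 2: K(SK)II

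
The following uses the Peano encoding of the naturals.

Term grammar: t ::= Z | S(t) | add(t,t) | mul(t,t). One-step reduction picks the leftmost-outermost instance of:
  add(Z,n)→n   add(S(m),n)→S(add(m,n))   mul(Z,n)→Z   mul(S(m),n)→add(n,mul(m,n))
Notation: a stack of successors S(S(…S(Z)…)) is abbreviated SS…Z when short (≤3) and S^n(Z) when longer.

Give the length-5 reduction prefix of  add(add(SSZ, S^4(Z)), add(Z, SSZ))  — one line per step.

  start: add(add(SSZ, S^4(Z)), add(Z, SSZ))
  →1  add(S(add(SZ, S^4(Z))), add(Z, SSZ))
  →2  S(add(add(SZ, S^4(Z)), add(Z, SSZ)))
  →3  S(add(S(add(Z, S^4(Z))), add(Z, SSZ)))
  →4  S(S(add(add(Z, S^4(Z)), add(Z, SSZ))))
  →5  S(S(add(S^4(Z), add(Z, SSZ))))

Answer: after 5 steps: S(S(add(S^4(Z), add(Z, SSZ))))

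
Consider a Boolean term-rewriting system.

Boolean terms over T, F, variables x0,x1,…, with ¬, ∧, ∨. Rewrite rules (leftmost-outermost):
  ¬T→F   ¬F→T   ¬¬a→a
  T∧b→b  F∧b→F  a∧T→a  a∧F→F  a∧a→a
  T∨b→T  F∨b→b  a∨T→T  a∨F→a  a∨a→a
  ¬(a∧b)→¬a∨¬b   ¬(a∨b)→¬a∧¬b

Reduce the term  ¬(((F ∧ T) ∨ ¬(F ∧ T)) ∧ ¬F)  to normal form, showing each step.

  start: ¬(((F ∧ T) ∨ ¬(F ∧ T)) ∧ ¬F)
  step 1: ¬((F ∧ T) ∨ ¬(F ∧ T)) ∨ ¬¬F
  step 2: (¬(F ∧ T) ∧ ¬¬(F ∧ T)) ∨ ¬¬F
  step 3: ((¬F ∨ ¬T) ∧ ¬¬(F ∧ T)) ∨ ¬¬F
  step 4: ((T ∨ ¬T) ∧ ¬¬(F ∧ T)) ∨ ¬¬F
  step 5: (T ∧ ¬¬(F ∧ T)) ∨ ¬¬F
  step 6: ¬¬(F ∧ T) ∨ ¬¬F
  step 7: (F ∧ T) ∨ ¬¬F
  step 8: F ∨ ¬¬F
  step 9: ¬¬F
  step 10: F

Answer: normal form = F  (in 10 steps)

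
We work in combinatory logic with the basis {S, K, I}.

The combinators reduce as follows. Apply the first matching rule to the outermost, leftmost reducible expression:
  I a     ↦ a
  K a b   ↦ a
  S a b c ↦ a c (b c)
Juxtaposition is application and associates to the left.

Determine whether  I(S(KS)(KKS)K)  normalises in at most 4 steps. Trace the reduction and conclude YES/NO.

  start: I(S(KS)(KKS)K)
  →1  S(KS)(KKS)K
  →2  KSK(KKSK)
  →3  S(KKSK)
  →4  S(KK)

Answer: YES — reaches normal form S(KK) in 4 ≤ 4 steps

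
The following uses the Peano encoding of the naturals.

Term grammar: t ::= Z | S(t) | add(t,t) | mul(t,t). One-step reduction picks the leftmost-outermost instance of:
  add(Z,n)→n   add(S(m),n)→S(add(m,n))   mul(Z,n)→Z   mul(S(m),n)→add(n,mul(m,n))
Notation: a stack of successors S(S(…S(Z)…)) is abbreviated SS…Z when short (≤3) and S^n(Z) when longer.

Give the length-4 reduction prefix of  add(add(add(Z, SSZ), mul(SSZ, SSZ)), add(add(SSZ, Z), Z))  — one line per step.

  start: add(add(add(Z, SSZ), mul(SSZ, SSZ)), add(add(SSZ, Z), Z))
  step 1: add(add(SSZ, mul(SSZ, SSZ)), add(add(SSZ, Z), Z))
  step 2: add(S(add(SZ, mul(SSZ, SSZ))), add(add(SSZ, Z), Z))
  step 3: S(add(add(SZ, mul(SSZ, SSZ)), add(add(SSZ, Z), Z)))
  step 4: S(add(S(add(Z, mul(SSZ, SSZ))), add(add(SSZ, Z), Z)))

Answer: after 4 steps: S(add(S(add(Z, mul(SSZ, SSZ))), add(add(SSZ, Z), Z)))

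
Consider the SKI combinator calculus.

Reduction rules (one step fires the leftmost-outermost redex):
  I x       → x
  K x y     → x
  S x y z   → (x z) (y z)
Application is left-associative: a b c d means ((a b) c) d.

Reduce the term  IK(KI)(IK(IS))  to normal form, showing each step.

Answer: normal form = KI  (in 2 steps)

Derivation:
  start: IK(KI)(IK(IS))
  →1  K(KI)(IK(IS))
  →2  KI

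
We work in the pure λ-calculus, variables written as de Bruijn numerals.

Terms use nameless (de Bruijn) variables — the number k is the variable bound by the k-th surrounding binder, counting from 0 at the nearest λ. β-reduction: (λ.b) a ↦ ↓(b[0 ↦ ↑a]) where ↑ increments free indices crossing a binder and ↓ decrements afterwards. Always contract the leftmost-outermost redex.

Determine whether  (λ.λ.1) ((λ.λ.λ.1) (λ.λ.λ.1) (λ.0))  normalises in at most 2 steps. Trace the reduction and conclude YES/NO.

Answer: NO — after 2 steps the term is λ.(λ.λ.1) (λ.0), not yet normal

Reduction:
  start: (λ.λ.1) ((λ.λ.λ.1) (λ.λ.λ.1) (λ.0))
  step 1: λ.(λ.λ.λ.1) (λ.λ.λ.1) (λ.0)
  step 2: λ.(λ.λ.1) (λ.0)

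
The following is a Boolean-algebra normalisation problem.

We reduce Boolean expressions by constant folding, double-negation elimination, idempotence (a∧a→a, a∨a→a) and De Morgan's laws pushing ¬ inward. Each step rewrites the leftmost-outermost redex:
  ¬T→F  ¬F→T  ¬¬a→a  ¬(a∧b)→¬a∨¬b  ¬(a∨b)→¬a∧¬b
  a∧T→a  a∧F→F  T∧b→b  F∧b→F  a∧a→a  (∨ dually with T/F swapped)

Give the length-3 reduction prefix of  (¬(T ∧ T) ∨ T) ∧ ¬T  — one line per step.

Answer: after 3 steps: F

Working:
  start: (¬(T ∧ T) ∨ T) ∧ ¬T
  [1] T ∧ ¬T
  [2] ¬T
  [3] F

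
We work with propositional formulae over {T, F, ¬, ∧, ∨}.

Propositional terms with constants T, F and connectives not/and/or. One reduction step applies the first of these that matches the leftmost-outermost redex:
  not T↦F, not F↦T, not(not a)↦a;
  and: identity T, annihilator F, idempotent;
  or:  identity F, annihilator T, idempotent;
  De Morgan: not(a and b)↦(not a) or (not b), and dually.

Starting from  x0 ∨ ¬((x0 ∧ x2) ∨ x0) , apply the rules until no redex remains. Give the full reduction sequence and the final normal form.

  start: x0 ∨ ¬((x0 ∧ x2) ∨ x0)
  step 1: x0 ∨ (¬(x0 ∧ x2) ∧ ¬x0)
  step 2: x0 ∨ ((¬x0 ∨ ¬x2) ∧ ¬x0)

Answer: normal form = x0 ∨ ((¬x0 ∨ ¬x2) ∧ ¬x0)  (in 2 steps)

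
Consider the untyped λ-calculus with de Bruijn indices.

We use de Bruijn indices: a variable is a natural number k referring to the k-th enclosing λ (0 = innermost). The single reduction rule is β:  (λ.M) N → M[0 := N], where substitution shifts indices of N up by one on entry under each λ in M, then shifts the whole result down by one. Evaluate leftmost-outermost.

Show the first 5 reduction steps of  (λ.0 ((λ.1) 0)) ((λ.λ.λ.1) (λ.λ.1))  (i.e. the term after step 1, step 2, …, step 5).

Answer: after 5 steps: λ.λ.λ.1

Working:
  start: (λ.0 ((λ.1) 0)) ((λ.λ.λ.1) (λ.λ.1))
  step 1: (λ.λ.λ.1) (λ.λ.1) ((λ.(λ.λ.λ.1) (λ.λ.1)) ((λ.λ.λ.1) (λ.λ.1)))
  step 2: (λ.λ.1) ((λ.(λ.λ.λ.1) (λ.λ.1)) ((λ.λ.λ.1) (λ.λ.1)))
  step 3: λ.(λ.(λ.λ.λ.1) (λ.λ.1)) ((λ.λ.λ.1) (λ.λ.1))
  step 4: λ.(λ.λ.λ.1) (λ.λ.1)
  step 5: λ.λ.λ.1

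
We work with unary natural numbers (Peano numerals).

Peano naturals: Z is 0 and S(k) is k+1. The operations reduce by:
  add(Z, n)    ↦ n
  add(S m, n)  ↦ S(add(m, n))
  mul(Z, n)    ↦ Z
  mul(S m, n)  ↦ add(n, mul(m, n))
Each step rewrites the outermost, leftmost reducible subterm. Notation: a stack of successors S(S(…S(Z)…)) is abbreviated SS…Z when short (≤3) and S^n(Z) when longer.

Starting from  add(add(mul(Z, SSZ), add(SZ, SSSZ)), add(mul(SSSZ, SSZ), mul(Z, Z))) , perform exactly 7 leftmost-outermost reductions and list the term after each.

Answer: after 7 steps: S(S(S(add(SZ, add(mul(SSSZ, SSZ), mul(Z, Z))))))

Working:
  start: add(add(mul(Z, SSZ), add(SZ, SSSZ)), add(mul(SSSZ, SSZ), mul(Z, Z)))
  [1] add(add(Z, add(SZ, SSSZ)), add(mul(SSSZ, SSZ), mul(Z, Z)))
  [2] add(add(SZ, SSSZ), add(mul(SSSZ, SSZ), mul(Z, Z)))
  [3] add(S(add(Z, SSSZ)), add(mul(SSSZ, SSZ), mul(Z, Z)))
  [4] S(add(add(Z, SSSZ), add(mul(SSSZ, SSZ), mul(Z, Z))))
  [5] S(add(SSSZ, add(mul(SSSZ, SSZ), mul(Z, Z))))
  [6] S(S(add(SSZ, add(mul(SSSZ, SSZ), mul(Z, Z)))))
  [7] S(S(S(add(SZ, add(mul(SSSZ, SSZ), mul(Z, Z))))))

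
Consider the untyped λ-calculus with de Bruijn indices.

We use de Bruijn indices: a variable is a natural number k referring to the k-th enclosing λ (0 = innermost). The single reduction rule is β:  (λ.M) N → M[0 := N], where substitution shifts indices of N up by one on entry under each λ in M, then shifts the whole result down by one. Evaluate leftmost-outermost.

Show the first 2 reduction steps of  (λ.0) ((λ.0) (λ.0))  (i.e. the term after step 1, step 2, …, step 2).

  start: (λ.0) ((λ.0) (λ.0))
  step 1: (λ.0) (λ.0)
  step 2: λ.0

Answer: after 2 steps: λ.0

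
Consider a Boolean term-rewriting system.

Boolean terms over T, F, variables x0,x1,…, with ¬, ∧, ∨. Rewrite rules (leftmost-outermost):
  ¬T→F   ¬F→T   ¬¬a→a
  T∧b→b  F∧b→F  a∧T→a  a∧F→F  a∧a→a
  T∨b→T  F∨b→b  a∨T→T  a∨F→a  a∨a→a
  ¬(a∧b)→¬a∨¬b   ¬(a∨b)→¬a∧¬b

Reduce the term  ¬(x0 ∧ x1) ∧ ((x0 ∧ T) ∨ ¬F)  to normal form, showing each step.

Answer: normal form = ¬x0 ∨ ¬x1  (in 5 steps)

Reduction:
  start: ¬(x0 ∧ x1) ∧ ((x0 ∧ T) ∨ ¬F)
  [1] (¬x0 ∨ ¬x1) ∧ ((x0 ∧ T) ∨ ¬F)
  [2] (¬x0 ∨ ¬x1) ∧ (x0 ∨ ¬F)
  [3] (¬x0 ∨ ¬x1) ∧ (x0 ∨ T)
  [4] (¬x0 ∨ ¬x1) ∧ T
  [5] ¬x0 ∨ ¬x1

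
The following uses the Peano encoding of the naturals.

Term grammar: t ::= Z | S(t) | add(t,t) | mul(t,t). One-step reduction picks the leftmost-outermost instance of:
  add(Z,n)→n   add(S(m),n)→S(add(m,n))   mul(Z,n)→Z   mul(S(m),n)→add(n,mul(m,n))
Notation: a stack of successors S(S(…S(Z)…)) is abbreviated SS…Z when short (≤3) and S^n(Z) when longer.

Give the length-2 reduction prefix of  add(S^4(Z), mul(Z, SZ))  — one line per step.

  start: add(S^4(Z), mul(Z, SZ))
  step 1: S(add(SSSZ, mul(Z, SZ)))
  step 2: S(S(add(SSZ, mul(Z, SZ))))

Answer: after 2 steps: S(S(add(SSZ, mul(Z, SZ))))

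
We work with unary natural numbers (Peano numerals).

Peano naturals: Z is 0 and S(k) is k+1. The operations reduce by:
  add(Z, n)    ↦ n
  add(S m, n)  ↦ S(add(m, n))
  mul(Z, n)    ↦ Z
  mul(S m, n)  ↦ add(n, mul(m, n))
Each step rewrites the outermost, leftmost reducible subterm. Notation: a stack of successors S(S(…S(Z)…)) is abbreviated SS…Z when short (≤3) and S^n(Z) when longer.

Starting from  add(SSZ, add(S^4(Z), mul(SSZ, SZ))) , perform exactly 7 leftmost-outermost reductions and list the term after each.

Answer: after 7 steps: S(S(S(S(S(S(add(Z, mul(SSZ, SZ))))))))

Working:
  start: add(SSZ, add(S^4(Z), mul(SSZ, SZ)))
  [1] S(add(SZ, add(S^4(Z), mul(SSZ, SZ))))
  [2] S(S(add(Z, add(S^4(Z), mul(SSZ, SZ)))))
  [3] S(S(add(S^4(Z), mul(SSZ, SZ))))
  [4] S(S(S(add(SSSZ, mul(SSZ, SZ)))))
  [5] S(S(S(S(add(SSZ, mul(SSZ, SZ))))))
  [6] S(S(S(S(S(add(SZ, mul(SSZ, SZ)))))))
  [7] S(S(S(S(S(S(add(Z, mul(SSZ, SZ))))))))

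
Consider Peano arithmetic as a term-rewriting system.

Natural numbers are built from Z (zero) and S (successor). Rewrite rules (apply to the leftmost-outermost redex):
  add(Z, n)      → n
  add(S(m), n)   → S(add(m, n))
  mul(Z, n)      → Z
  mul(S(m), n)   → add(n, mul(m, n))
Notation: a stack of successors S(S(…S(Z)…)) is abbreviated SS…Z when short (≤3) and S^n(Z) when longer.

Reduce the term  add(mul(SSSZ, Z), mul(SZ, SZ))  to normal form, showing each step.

Answer: normal form = SZ  (in 12 steps)

Derivation:
  start: add(mul(SSSZ, Z), mul(SZ, SZ))
  →1  add(add(Z, mul(SSZ, Z)), mul(SZ, SZ))
  →2  add(mul(SSZ, Z), mul(SZ, SZ))
  →3  add(add(Z, mul(SZ, Z)), mul(SZ, SZ))
  →4  add(mul(SZ, Z), mul(SZ, SZ))
  →5  add(add(Z, mul(Z, Z)), mul(SZ, SZ))
  →6  add(mul(Z, Z), mul(SZ, SZ))
  →7  add(Z, mul(SZ, SZ))
  →8  mul(SZ, SZ)
  →9  add(SZ, mul(Z, SZ))
  →10  S(add(Z, mul(Z, SZ)))
  →11  S(mul(Z, SZ))
  →12  SZ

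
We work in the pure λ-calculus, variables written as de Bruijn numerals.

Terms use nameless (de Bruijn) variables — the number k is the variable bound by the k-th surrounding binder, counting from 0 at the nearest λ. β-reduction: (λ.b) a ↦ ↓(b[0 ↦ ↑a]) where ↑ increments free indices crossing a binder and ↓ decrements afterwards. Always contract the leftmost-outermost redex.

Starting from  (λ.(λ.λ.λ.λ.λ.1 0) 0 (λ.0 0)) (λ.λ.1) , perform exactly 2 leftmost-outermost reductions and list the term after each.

Answer: after 2 steps: (λ.λ.λ.λ.1 0) (λ.0 0)

Reduction:
  start: (λ.(λ.λ.λ.λ.λ.1 0) 0 (λ.0 0)) (λ.λ.1)
  →1  (λ.λ.λ.λ.λ.1 0) (λ.λ.1) (λ.0 0)
  →2  (λ.λ.λ.λ.1 0) (λ.0 0)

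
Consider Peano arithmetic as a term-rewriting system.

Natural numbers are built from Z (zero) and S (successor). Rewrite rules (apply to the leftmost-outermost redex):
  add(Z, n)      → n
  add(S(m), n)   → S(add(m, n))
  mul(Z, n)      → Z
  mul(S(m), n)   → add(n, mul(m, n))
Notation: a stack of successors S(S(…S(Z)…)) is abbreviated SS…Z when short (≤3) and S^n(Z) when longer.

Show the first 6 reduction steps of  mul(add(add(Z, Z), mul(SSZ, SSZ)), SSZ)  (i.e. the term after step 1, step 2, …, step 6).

Answer: after 6 steps: S(add(SZ, mul(add(SZ, mul(SZ, SSZ)), SSZ)))

Reduction:
  start: mul(add(add(Z, Z), mul(SSZ, SSZ)), SSZ)
  [1] mul(add(Z, mul(SSZ, SSZ)), SSZ)
  [2] mul(mul(SSZ, SSZ), SSZ)
  [3] mul(add(SSZ, mul(SZ, SSZ)), SSZ)
  [4] mul(S(add(SZ, mul(SZ, SSZ))), SSZ)
  [5] add(SSZ, mul(add(SZ, mul(SZ, SSZ)), SSZ))
  [6] S(add(SZ, mul(add(SZ, mul(SZ, SSZ)), SSZ)))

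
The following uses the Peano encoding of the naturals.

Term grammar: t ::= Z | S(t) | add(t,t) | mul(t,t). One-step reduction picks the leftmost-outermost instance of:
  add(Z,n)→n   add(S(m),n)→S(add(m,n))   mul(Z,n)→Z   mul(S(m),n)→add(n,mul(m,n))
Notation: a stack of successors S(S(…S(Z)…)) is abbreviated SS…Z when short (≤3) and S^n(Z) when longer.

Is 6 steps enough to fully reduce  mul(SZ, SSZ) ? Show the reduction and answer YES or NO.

  start: mul(SZ, SSZ)
  step 1: add(SSZ, mul(Z, SSZ))
  step 2: S(add(SZ, mul(Z, SSZ)))
  step 3: S(S(add(Z, mul(Z, SSZ))))
  step 4: S(S(mul(Z, SSZ)))
  step 5: SSZ

Answer: YES — reaches normal form SSZ in 5 ≤ 6 steps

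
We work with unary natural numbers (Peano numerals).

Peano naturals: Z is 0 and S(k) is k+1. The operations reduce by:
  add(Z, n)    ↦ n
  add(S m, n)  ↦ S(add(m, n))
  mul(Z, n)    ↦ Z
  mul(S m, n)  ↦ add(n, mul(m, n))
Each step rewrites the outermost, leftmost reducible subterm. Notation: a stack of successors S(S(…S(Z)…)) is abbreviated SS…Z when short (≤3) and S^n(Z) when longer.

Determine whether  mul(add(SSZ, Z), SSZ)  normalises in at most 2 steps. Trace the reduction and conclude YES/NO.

Answer: NO — after 2 steps the term is add(SSZ, mul(add(SZ, Z), SSZ)), not yet normal

Working:
  start: mul(add(SSZ, Z), SSZ)
  →1  mul(S(add(SZ, Z)), SSZ)
  →2  add(SSZ, mul(add(SZ, Z), SSZ))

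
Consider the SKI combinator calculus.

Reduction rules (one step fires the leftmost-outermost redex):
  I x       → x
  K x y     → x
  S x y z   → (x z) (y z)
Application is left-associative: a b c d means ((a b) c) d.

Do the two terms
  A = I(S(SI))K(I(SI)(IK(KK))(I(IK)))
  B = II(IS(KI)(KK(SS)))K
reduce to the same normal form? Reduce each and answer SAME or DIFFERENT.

Term A:
  start: I(S(SI))K(I(SI)(IK(KK))(I(IK)))
  [1] S(SI)K(I(SI)(IK(KK))(I(IK)))
  [2] SI(I(SI)(IK(KK))(I(IK)))(K(I(SI)(IK(KK))(I(IK))))
  [3] I(K(I(SI)(IK(KK))(I(IK))))(I(SI)(IK(KK))(I(IK))(K(I(SI)(IK(KK))(I(IK)))))
  [4] K(I(SI)(IK(KK))(I(IK)))(I(SI)(IK(KK))(I(IK))(K(I(SI)(IK(KK))(I(IK)))))
  [5] I(SI)(IK(KK))(I(IK))
  [6] SI(IK(KK))(I(IK))
  [7] I(I(IK))(IK(KK)(I(IK)))
  [8] I(IK)(IK(KK)(I(IK)))
  [9] IK(IK(KK)(I(IK)))
  [10] K(IK(KK)(I(IK)))
  [11] K(K(KK)(I(IK)))
  [12] K(KK)

Term B:
  start: II(IS(KI)(KK(SS)))K
  [1] I(IS(KI)(KK(SS)))K
  [2] IS(KI)(KK(SS))K
  [3] S(KI)(KK(SS))K
  [4] KIK(KK(SS)K)
  [5] I(KK(SS)K)
  [6] KK(SS)K
  [7] KK

Answer: DIFFERENT — A ⇓ K(KK), B ⇓ KK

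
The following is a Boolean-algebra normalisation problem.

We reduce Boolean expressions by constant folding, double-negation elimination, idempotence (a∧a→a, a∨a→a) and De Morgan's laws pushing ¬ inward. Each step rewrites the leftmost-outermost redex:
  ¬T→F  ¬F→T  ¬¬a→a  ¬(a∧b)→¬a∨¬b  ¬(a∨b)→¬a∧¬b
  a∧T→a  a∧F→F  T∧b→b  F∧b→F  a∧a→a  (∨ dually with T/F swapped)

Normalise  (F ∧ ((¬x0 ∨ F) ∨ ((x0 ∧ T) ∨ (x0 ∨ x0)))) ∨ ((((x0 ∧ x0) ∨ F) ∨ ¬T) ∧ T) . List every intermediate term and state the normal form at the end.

  start: (F ∧ ((¬x0 ∨ F) ∨ ((x0 ∧ T) ∨ (x0 ∨ x0)))) ∨ ((((x0 ∧ x0) ∨ F) ∨ ¬T) ∧ T)
  [1] F ∨ ((((x0 ∧ x0) ∨ F) ∨ ¬T) ∧ T)
  [2] (((x0 ∧ x0) ∨ F) ∨ ¬T) ∧ T
  [3] ((x0 ∧ x0) ∨ F) ∨ ¬T
  [4] (x0 ∧ x0) ∨ ¬T
  [5] x0 ∨ ¬T
  [6] x0 ∨ F
  [7] x0

Answer: normal form = x0  (in 7 steps)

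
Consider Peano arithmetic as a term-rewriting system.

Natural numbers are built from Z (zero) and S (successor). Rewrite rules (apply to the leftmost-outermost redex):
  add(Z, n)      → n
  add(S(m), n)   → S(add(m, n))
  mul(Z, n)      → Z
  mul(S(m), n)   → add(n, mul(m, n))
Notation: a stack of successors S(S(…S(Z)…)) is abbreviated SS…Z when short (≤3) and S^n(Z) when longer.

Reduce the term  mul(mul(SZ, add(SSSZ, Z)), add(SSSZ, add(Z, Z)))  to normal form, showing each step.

  start: mul(mul(SZ, add(SSSZ, Z)), add(SSSZ, add(Z, Z)))
  [1] mul(add(add(SSSZ, Z), mul(Z, add(SSSZ, Z))), add(SSSZ, add(Z, Z)))
  [2] mul(add(S(add(SSZ, Z)), mul(Z, add(SSSZ, Z))), add(SSSZ, add(Z, Z)))
  [3] mul(S(add(add(SSZ, Z), mul(Z, add(SSSZ, Z)))), add(SSSZ, add(Z, Z)))
  [4] add(add(SSSZ, add(Z, Z)), mul(add(add(SSZ, Z), mul(Z, add(SSSZ, Z))), add(SSSZ, add(Z, Z))))
  [5] add(S(add(SSZ, add(Z, Z))), mul(add(add(SSZ, Z), mul(Z, add(SSSZ, Z))), add(SSSZ, add(Z, Z))))
  [6] S(add(add(SSZ, add(Z, Z)), mul(add(add(SSZ, Z), mul(Z, add(SSSZ, Z))), add(SSSZ, add(Z, Z)))))
  [7] S(add(S(add(SZ, add(Z, Z))), mul(add(add(SSZ, Z), mul(Z, add(SSSZ, Z))), add(SSSZ, add(Z, Z)))))
  [8] S(S(add(add(SZ, add(Z, Z)), mul(add(add(SSZ, Z), mul(Z, add(SSSZ, Z))), add(SSSZ, add(Z, Z))))))
  [9] S(S(add(S(add(Z, add(Z, Z))), mul(add(add(SSZ, Z), mul(Z, add(SSSZ, Z))), add(SSSZ, add(Z, Z))))))
  [10] S(S(S(add(add(Z, add(Z, Z)), mul(add(add(SSZ, Z), mul(Z, add(SSSZ, Z))), add(SSSZ, add(Z, Z)))))))
  [11] S(S(S(add(add(Z, Z), mul(add(add(SSZ, Z), mul(Z, add(SSSZ, Z))), add(SSSZ, add(Z, Z)))))))
  [12] S(S(S(add(Z, mul(add(add(SSZ, Z), mul(Z, add(SSSZ, Z))), add(SSSZ, add(Z, Z)))))))
  [13] S(S(S(mul(add(add(SSZ, Z), mul(Z, add(SSSZ, Z))), add(SSSZ, add(Z, Z))))))
  [14] S(S(S(mul(add(S(add(SZ, Z)), mul(Z, add(SSSZ, Z))), add(SSSZ, add(Z, Z))))))
  [15] S(S(S(mul(S(add(add(SZ, Z), mul(Z, add(SSSZ, Z)))), add(SSSZ, add(Z, Z))))))
  [16] S(S(S(add(add(SSSZ, add(Z, Z)), mul(add(add(SZ, Z), mul(Z, add(SSSZ, Z))), add(SSSZ, add(Z, Z)))))))
  [17] S(S(S(add(S(add(SSZ, add(Z, Z))), mul(add(add(SZ, Z), mul(Z, add(SSSZ, Z))), add(SSSZ, add(Z, Z)))))))
  [18] S(S(S(S(add(add(SSZ, add(Z, Z)), mul(add(add(SZ, Z), mul(Z, add(SSSZ, Z))), add(SSSZ, add(Z, Z))))))))
  [19] S(S(S(S(add(S(add(SZ, add(Z, Z))), mul(add(add(SZ, Z), mul(Z, add(SSSZ, Z))), add(SSSZ, add(Z, Z))))))))
  [20] S(S(S(S(S(add(add(SZ, add(Z, Z)), mul(add(add(SZ, Z), mul(Z, add(SSSZ, Z))), add(SSSZ, add(Z, Z)))))))))
  [21] S(S(S(S(S(add(S(add(Z, add(Z, Z))), mul(add(add(SZ, Z), mul(Z, add(SSSZ, Z))), add(SSSZ, add(Z, Z)))))))))
  [22] S(S(S(S(S(S(add(add(Z, add(Z, Z)), mul(add(add(SZ, Z), mul(Z, add(SSSZ, Z))), add(SSSZ, add(Z, Z))))))))))
  [23] S(S(S(S(S(S(add(add(Z, Z), mul(add(add(SZ, Z), mul(Z, add(SSSZ, Z))), add(SSSZ, add(Z, Z))))))))))
  [24] S(S(S(S(S(S(add(Z, mul(add(add(SZ, Z), mul(Z, add(SSSZ, Z))), add(SSSZ, add(Z, Z))))))))))
  [25] S(S(S(S(S(S(mul(add(add(SZ, Z), mul(Z, add(SSSZ, Z))), add(SSSZ, add(Z, Z)))))))))
  [26] S(S(S(S(S(S(mul(add(S(add(Z, Z)), mul(Z, add(SSSZ, Z))), add(SSSZ, add(Z, Z)))))))))
  [27] S(S(S(S(S(S(mul(S(add(add(Z, Z), mul(Z, add(SSSZ, Z)))), add(SSSZ, add(Z, Z)))))))))
  [28] S(S(S(S(S(S(add(add(SSSZ, add(Z, Z)), mul(add(add(Z, Z), mul(Z, add(SSSZ, Z))), add(SSSZ, add(Z, Z))))))))))
  [29] S(S(S(S(S(S(add(S(add(SSZ, add(Z, Z))), mul(add(add(Z, Z), mul(Z, add(SSSZ, Z))), add(SSSZ, add(Z, Z))))))))))
  [30] S(S(S(S(S(S(S(add(add(SSZ, add(Z, Z)), mul(add(add(Z, Z), mul(Z, add(SSSZ, Z))), add(SSSZ, add(Z, Z)))))))))))
  [31] S(S(S(S(S(S(S(add(S(add(SZ, add(Z, Z))), mul(add(add(Z, Z), mul(Z, add(SSSZ, Z))), add(SSSZ, add(Z, Z)))))))))))
  [32] S(S(S(S(S(S(S(S(add(add(SZ, add(Z, Z)), mul(add(add(Z, Z), mul(Z, add(SSSZ, Z))), add(SSSZ, add(Z, Z))))))))))))
  [33] S(S(S(S(S(S(S(S(add(S(add(Z, add(Z, Z))), mul(add(add(Z, Z), mul(Z, add(SSSZ, Z))), add(SSSZ, add(Z, Z))))))))))))
  [34] S(S(S(S(S(S(S(S(S(add(add(Z, add(Z, Z)), mul(add(add(Z, Z), mul(Z, add(SSSZ, Z))), add(SSSZ, add(Z, Z)))))))))))))
  [35] S(S(S(S(S(S(S(S(S(add(add(Z, Z), mul(add(add(Z, Z), mul(Z, add(SSSZ, Z))), add(SSSZ, add(Z, Z)))))))))))))
  [36] S(S(S(S(S(S(S(S(S(add(Z, mul(add(add(Z, Z), mul(Z, add(SSSZ, Z))), add(SSSZ, add(Z, Z)))))))))))))
  [37] S(S(S(S(S(S(S(S(S(mul(add(add(Z, Z), mul(Z, add(SSSZ, Z))), add(SSSZ, add(Z, Z))))))))))))
  [38] S(S(S(S(S(S(S(S(S(mul(add(Z, mul(Z, add(SSSZ, Z))), add(SSSZ, add(Z, Z))))))))))))
  [39] S(S(S(S(S(S(S(S(S(mul(mul(Z, add(SSSZ, Z)), add(SSSZ, add(Z, Z))))))))))))
  [40] S(S(S(S(S(S(S(S(S(mul(Z, add(SSSZ, add(Z, Z))))))))))))
  [41] S^9(Z)

Answer: normal form = S^9(Z)  (in 41 steps)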